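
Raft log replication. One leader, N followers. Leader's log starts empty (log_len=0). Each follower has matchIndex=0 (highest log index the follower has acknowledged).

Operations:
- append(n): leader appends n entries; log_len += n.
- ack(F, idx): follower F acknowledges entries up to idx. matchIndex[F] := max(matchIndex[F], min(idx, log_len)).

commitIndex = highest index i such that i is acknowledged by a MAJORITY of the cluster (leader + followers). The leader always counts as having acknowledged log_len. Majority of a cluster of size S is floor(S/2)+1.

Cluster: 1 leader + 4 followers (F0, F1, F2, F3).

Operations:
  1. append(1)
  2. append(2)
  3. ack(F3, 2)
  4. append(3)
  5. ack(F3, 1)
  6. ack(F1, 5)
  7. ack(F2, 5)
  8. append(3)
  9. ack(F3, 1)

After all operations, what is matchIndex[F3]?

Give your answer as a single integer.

Answer: 2

Derivation:
Op 1: append 1 -> log_len=1
Op 2: append 2 -> log_len=3
Op 3: F3 acks idx 2 -> match: F0=0 F1=0 F2=0 F3=2; commitIndex=0
Op 4: append 3 -> log_len=6
Op 5: F3 acks idx 1 -> match: F0=0 F1=0 F2=0 F3=2; commitIndex=0
Op 6: F1 acks idx 5 -> match: F0=0 F1=5 F2=0 F3=2; commitIndex=2
Op 7: F2 acks idx 5 -> match: F0=0 F1=5 F2=5 F3=2; commitIndex=5
Op 8: append 3 -> log_len=9
Op 9: F3 acks idx 1 -> match: F0=0 F1=5 F2=5 F3=2; commitIndex=5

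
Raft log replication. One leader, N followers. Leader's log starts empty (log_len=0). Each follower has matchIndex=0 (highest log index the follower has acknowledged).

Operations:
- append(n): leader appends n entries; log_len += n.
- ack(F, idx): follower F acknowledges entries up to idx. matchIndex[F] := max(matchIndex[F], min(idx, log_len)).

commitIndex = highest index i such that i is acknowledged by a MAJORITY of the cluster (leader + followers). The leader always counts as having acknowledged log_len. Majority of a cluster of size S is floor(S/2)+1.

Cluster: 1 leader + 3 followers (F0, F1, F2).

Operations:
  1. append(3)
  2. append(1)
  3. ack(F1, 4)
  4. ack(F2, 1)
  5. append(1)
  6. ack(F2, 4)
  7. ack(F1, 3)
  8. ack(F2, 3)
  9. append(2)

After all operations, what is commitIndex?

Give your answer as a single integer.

Answer: 4

Derivation:
Op 1: append 3 -> log_len=3
Op 2: append 1 -> log_len=4
Op 3: F1 acks idx 4 -> match: F0=0 F1=4 F2=0; commitIndex=0
Op 4: F2 acks idx 1 -> match: F0=0 F1=4 F2=1; commitIndex=1
Op 5: append 1 -> log_len=5
Op 6: F2 acks idx 4 -> match: F0=0 F1=4 F2=4; commitIndex=4
Op 7: F1 acks idx 3 -> match: F0=0 F1=4 F2=4; commitIndex=4
Op 8: F2 acks idx 3 -> match: F0=0 F1=4 F2=4; commitIndex=4
Op 9: append 2 -> log_len=7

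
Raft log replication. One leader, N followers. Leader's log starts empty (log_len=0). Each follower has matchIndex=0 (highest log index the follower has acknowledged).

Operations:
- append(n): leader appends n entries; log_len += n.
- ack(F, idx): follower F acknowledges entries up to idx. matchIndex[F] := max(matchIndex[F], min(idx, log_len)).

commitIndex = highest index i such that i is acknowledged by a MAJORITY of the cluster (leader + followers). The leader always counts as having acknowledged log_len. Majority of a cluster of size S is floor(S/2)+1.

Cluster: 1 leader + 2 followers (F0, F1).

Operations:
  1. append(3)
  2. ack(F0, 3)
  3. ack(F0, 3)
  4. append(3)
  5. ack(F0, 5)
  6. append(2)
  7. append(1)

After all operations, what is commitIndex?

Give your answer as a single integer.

Op 1: append 3 -> log_len=3
Op 2: F0 acks idx 3 -> match: F0=3 F1=0; commitIndex=3
Op 3: F0 acks idx 3 -> match: F0=3 F1=0; commitIndex=3
Op 4: append 3 -> log_len=6
Op 5: F0 acks idx 5 -> match: F0=5 F1=0; commitIndex=5
Op 6: append 2 -> log_len=8
Op 7: append 1 -> log_len=9

Answer: 5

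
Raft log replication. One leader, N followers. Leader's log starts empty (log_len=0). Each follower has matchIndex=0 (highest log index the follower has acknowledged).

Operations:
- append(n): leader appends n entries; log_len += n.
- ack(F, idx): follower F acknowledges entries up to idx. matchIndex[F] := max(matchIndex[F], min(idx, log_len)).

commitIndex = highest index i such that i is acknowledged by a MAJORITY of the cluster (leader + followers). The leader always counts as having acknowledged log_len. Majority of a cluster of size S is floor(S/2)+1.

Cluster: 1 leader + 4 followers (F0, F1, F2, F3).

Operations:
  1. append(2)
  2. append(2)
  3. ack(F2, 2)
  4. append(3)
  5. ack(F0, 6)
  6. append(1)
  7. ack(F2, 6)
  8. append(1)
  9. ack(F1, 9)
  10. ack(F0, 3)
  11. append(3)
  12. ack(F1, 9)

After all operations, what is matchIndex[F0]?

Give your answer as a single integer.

Answer: 6

Derivation:
Op 1: append 2 -> log_len=2
Op 2: append 2 -> log_len=4
Op 3: F2 acks idx 2 -> match: F0=0 F1=0 F2=2 F3=0; commitIndex=0
Op 4: append 3 -> log_len=7
Op 5: F0 acks idx 6 -> match: F0=6 F1=0 F2=2 F3=0; commitIndex=2
Op 6: append 1 -> log_len=8
Op 7: F2 acks idx 6 -> match: F0=6 F1=0 F2=6 F3=0; commitIndex=6
Op 8: append 1 -> log_len=9
Op 9: F1 acks idx 9 -> match: F0=6 F1=9 F2=6 F3=0; commitIndex=6
Op 10: F0 acks idx 3 -> match: F0=6 F1=9 F2=6 F3=0; commitIndex=6
Op 11: append 3 -> log_len=12
Op 12: F1 acks idx 9 -> match: F0=6 F1=9 F2=6 F3=0; commitIndex=6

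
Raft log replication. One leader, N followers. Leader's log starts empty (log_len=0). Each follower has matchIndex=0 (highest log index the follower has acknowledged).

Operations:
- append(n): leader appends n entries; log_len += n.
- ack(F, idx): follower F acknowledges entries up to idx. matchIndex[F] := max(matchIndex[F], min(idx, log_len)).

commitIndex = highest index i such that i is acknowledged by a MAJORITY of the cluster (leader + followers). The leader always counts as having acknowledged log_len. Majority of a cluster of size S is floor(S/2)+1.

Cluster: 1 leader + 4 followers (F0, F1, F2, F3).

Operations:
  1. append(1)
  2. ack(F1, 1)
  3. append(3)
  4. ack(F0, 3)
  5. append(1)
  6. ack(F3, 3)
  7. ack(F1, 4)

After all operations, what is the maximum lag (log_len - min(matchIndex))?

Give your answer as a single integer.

Answer: 5

Derivation:
Op 1: append 1 -> log_len=1
Op 2: F1 acks idx 1 -> match: F0=0 F1=1 F2=0 F3=0; commitIndex=0
Op 3: append 3 -> log_len=4
Op 4: F0 acks idx 3 -> match: F0=3 F1=1 F2=0 F3=0; commitIndex=1
Op 5: append 1 -> log_len=5
Op 6: F3 acks idx 3 -> match: F0=3 F1=1 F2=0 F3=3; commitIndex=3
Op 7: F1 acks idx 4 -> match: F0=3 F1=4 F2=0 F3=3; commitIndex=3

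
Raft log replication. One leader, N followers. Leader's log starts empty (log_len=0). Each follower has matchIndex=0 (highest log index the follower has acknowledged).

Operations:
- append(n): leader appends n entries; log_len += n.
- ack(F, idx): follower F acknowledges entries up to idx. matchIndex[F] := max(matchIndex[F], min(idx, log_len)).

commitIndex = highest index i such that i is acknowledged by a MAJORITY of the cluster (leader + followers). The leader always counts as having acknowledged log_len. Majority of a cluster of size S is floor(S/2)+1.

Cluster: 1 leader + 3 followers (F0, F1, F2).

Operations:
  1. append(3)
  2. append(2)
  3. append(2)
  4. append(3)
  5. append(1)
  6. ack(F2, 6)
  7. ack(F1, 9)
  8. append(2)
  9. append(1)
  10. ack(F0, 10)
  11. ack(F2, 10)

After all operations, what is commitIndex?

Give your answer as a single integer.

Op 1: append 3 -> log_len=3
Op 2: append 2 -> log_len=5
Op 3: append 2 -> log_len=7
Op 4: append 3 -> log_len=10
Op 5: append 1 -> log_len=11
Op 6: F2 acks idx 6 -> match: F0=0 F1=0 F2=6; commitIndex=0
Op 7: F1 acks idx 9 -> match: F0=0 F1=9 F2=6; commitIndex=6
Op 8: append 2 -> log_len=13
Op 9: append 1 -> log_len=14
Op 10: F0 acks idx 10 -> match: F0=10 F1=9 F2=6; commitIndex=9
Op 11: F2 acks idx 10 -> match: F0=10 F1=9 F2=10; commitIndex=10

Answer: 10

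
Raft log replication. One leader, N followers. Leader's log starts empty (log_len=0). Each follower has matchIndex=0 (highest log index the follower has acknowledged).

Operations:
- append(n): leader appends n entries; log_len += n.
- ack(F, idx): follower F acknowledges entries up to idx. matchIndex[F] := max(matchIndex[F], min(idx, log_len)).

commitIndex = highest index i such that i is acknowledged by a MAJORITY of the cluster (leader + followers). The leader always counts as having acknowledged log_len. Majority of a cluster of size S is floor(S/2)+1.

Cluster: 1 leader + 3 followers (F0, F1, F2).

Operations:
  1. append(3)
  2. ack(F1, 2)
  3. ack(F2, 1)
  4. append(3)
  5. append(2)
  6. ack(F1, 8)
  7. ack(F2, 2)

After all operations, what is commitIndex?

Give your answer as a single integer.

Op 1: append 3 -> log_len=3
Op 2: F1 acks idx 2 -> match: F0=0 F1=2 F2=0; commitIndex=0
Op 3: F2 acks idx 1 -> match: F0=0 F1=2 F2=1; commitIndex=1
Op 4: append 3 -> log_len=6
Op 5: append 2 -> log_len=8
Op 6: F1 acks idx 8 -> match: F0=0 F1=8 F2=1; commitIndex=1
Op 7: F2 acks idx 2 -> match: F0=0 F1=8 F2=2; commitIndex=2

Answer: 2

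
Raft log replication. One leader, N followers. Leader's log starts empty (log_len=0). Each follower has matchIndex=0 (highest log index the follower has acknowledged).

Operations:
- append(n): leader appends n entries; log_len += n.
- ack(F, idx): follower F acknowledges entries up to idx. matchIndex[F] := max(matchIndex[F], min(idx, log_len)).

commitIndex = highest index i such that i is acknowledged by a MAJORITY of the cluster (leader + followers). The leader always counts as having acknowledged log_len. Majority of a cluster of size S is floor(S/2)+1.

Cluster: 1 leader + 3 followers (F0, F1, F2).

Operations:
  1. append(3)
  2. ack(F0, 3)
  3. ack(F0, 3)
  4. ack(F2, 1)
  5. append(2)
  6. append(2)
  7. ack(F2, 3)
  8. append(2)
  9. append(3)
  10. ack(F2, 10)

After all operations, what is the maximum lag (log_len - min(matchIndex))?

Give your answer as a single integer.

Op 1: append 3 -> log_len=3
Op 2: F0 acks idx 3 -> match: F0=3 F1=0 F2=0; commitIndex=0
Op 3: F0 acks idx 3 -> match: F0=3 F1=0 F2=0; commitIndex=0
Op 4: F2 acks idx 1 -> match: F0=3 F1=0 F2=1; commitIndex=1
Op 5: append 2 -> log_len=5
Op 6: append 2 -> log_len=7
Op 7: F2 acks idx 3 -> match: F0=3 F1=0 F2=3; commitIndex=3
Op 8: append 2 -> log_len=9
Op 9: append 3 -> log_len=12
Op 10: F2 acks idx 10 -> match: F0=3 F1=0 F2=10; commitIndex=3

Answer: 12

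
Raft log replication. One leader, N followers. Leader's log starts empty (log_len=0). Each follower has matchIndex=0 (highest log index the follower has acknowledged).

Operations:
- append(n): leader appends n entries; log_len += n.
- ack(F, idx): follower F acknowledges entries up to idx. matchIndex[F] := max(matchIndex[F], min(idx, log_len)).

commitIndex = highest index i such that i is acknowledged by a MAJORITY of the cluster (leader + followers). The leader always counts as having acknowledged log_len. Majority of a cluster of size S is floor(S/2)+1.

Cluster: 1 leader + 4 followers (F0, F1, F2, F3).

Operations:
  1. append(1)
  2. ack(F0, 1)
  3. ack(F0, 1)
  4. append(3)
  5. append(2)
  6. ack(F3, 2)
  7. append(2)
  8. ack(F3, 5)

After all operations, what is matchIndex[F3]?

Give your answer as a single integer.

Op 1: append 1 -> log_len=1
Op 2: F0 acks idx 1 -> match: F0=1 F1=0 F2=0 F3=0; commitIndex=0
Op 3: F0 acks idx 1 -> match: F0=1 F1=0 F2=0 F3=0; commitIndex=0
Op 4: append 3 -> log_len=4
Op 5: append 2 -> log_len=6
Op 6: F3 acks idx 2 -> match: F0=1 F1=0 F2=0 F3=2; commitIndex=1
Op 7: append 2 -> log_len=8
Op 8: F3 acks idx 5 -> match: F0=1 F1=0 F2=0 F3=5; commitIndex=1

Answer: 5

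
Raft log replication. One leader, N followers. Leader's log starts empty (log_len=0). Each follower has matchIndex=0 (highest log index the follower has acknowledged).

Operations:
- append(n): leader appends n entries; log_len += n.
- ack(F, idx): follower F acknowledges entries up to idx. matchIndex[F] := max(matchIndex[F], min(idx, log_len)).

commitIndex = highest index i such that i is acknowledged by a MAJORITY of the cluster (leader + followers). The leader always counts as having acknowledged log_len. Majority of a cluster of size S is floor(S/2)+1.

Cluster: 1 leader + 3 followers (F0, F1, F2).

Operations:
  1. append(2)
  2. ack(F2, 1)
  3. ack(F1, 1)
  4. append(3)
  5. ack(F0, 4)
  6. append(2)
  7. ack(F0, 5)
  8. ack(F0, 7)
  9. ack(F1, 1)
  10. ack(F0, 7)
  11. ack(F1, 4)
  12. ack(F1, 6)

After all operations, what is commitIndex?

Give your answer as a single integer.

Answer: 6

Derivation:
Op 1: append 2 -> log_len=2
Op 2: F2 acks idx 1 -> match: F0=0 F1=0 F2=1; commitIndex=0
Op 3: F1 acks idx 1 -> match: F0=0 F1=1 F2=1; commitIndex=1
Op 4: append 3 -> log_len=5
Op 5: F0 acks idx 4 -> match: F0=4 F1=1 F2=1; commitIndex=1
Op 6: append 2 -> log_len=7
Op 7: F0 acks idx 5 -> match: F0=5 F1=1 F2=1; commitIndex=1
Op 8: F0 acks idx 7 -> match: F0=7 F1=1 F2=1; commitIndex=1
Op 9: F1 acks idx 1 -> match: F0=7 F1=1 F2=1; commitIndex=1
Op 10: F0 acks idx 7 -> match: F0=7 F1=1 F2=1; commitIndex=1
Op 11: F1 acks idx 4 -> match: F0=7 F1=4 F2=1; commitIndex=4
Op 12: F1 acks idx 6 -> match: F0=7 F1=6 F2=1; commitIndex=6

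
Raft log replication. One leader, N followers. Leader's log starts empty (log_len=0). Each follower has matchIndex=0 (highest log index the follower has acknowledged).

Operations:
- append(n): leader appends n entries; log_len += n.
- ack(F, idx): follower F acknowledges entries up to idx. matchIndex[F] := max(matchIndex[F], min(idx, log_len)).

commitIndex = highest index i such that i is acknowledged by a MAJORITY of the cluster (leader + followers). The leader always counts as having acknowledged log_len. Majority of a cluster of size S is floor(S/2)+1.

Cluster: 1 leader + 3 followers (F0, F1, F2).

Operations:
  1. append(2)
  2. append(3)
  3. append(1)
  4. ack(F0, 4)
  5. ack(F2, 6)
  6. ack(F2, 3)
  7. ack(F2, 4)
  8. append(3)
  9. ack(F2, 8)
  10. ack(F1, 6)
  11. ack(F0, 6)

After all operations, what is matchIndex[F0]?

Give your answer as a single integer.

Op 1: append 2 -> log_len=2
Op 2: append 3 -> log_len=5
Op 3: append 1 -> log_len=6
Op 4: F0 acks idx 4 -> match: F0=4 F1=0 F2=0; commitIndex=0
Op 5: F2 acks idx 6 -> match: F0=4 F1=0 F2=6; commitIndex=4
Op 6: F2 acks idx 3 -> match: F0=4 F1=0 F2=6; commitIndex=4
Op 7: F2 acks idx 4 -> match: F0=4 F1=0 F2=6; commitIndex=4
Op 8: append 3 -> log_len=9
Op 9: F2 acks idx 8 -> match: F0=4 F1=0 F2=8; commitIndex=4
Op 10: F1 acks idx 6 -> match: F0=4 F1=6 F2=8; commitIndex=6
Op 11: F0 acks idx 6 -> match: F0=6 F1=6 F2=8; commitIndex=6

Answer: 6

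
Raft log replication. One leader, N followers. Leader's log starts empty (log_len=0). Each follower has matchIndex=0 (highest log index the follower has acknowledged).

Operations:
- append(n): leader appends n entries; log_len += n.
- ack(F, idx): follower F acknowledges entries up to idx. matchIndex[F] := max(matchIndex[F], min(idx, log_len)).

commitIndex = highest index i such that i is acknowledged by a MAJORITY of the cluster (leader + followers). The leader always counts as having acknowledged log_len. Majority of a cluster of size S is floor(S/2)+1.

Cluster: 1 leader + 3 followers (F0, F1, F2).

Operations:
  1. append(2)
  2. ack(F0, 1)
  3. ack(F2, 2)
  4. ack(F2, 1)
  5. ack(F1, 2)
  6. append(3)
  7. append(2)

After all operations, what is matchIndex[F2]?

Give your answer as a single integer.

Op 1: append 2 -> log_len=2
Op 2: F0 acks idx 1 -> match: F0=1 F1=0 F2=0; commitIndex=0
Op 3: F2 acks idx 2 -> match: F0=1 F1=0 F2=2; commitIndex=1
Op 4: F2 acks idx 1 -> match: F0=1 F1=0 F2=2; commitIndex=1
Op 5: F1 acks idx 2 -> match: F0=1 F1=2 F2=2; commitIndex=2
Op 6: append 3 -> log_len=5
Op 7: append 2 -> log_len=7

Answer: 2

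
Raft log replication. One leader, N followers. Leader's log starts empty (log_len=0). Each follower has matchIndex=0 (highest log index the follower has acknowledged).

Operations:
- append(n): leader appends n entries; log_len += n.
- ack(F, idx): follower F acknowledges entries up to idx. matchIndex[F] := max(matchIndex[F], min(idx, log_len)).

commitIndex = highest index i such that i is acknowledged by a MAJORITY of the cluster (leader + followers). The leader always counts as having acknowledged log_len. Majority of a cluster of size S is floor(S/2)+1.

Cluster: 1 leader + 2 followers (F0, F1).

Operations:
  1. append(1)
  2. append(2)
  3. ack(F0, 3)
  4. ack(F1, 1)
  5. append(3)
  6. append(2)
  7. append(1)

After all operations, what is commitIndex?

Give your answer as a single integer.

Op 1: append 1 -> log_len=1
Op 2: append 2 -> log_len=3
Op 3: F0 acks idx 3 -> match: F0=3 F1=0; commitIndex=3
Op 4: F1 acks idx 1 -> match: F0=3 F1=1; commitIndex=3
Op 5: append 3 -> log_len=6
Op 6: append 2 -> log_len=8
Op 7: append 1 -> log_len=9

Answer: 3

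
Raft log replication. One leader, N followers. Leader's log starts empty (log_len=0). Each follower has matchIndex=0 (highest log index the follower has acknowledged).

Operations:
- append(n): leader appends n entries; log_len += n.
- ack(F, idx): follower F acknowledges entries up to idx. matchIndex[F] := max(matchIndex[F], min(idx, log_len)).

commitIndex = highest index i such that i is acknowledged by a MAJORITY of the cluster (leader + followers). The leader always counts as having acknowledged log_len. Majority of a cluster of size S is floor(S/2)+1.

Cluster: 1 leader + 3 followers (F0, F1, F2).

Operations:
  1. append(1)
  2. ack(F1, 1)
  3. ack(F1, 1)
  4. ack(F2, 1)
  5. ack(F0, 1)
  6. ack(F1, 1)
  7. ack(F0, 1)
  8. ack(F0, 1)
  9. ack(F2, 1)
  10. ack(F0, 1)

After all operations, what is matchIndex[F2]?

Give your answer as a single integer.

Op 1: append 1 -> log_len=1
Op 2: F1 acks idx 1 -> match: F0=0 F1=1 F2=0; commitIndex=0
Op 3: F1 acks idx 1 -> match: F0=0 F1=1 F2=0; commitIndex=0
Op 4: F2 acks idx 1 -> match: F0=0 F1=1 F2=1; commitIndex=1
Op 5: F0 acks idx 1 -> match: F0=1 F1=1 F2=1; commitIndex=1
Op 6: F1 acks idx 1 -> match: F0=1 F1=1 F2=1; commitIndex=1
Op 7: F0 acks idx 1 -> match: F0=1 F1=1 F2=1; commitIndex=1
Op 8: F0 acks idx 1 -> match: F0=1 F1=1 F2=1; commitIndex=1
Op 9: F2 acks idx 1 -> match: F0=1 F1=1 F2=1; commitIndex=1
Op 10: F0 acks idx 1 -> match: F0=1 F1=1 F2=1; commitIndex=1

Answer: 1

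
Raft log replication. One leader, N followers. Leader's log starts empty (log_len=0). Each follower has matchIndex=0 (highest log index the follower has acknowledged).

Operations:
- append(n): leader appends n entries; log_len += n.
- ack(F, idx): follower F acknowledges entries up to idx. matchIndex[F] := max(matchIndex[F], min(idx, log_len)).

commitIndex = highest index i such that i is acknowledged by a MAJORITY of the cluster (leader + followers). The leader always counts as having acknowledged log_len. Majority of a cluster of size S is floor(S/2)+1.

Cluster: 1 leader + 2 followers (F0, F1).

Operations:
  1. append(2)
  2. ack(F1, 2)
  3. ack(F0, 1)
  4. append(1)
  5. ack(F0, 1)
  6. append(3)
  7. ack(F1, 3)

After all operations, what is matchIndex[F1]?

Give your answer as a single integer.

Answer: 3

Derivation:
Op 1: append 2 -> log_len=2
Op 2: F1 acks idx 2 -> match: F0=0 F1=2; commitIndex=2
Op 3: F0 acks idx 1 -> match: F0=1 F1=2; commitIndex=2
Op 4: append 1 -> log_len=3
Op 5: F0 acks idx 1 -> match: F0=1 F1=2; commitIndex=2
Op 6: append 3 -> log_len=6
Op 7: F1 acks idx 3 -> match: F0=1 F1=3; commitIndex=3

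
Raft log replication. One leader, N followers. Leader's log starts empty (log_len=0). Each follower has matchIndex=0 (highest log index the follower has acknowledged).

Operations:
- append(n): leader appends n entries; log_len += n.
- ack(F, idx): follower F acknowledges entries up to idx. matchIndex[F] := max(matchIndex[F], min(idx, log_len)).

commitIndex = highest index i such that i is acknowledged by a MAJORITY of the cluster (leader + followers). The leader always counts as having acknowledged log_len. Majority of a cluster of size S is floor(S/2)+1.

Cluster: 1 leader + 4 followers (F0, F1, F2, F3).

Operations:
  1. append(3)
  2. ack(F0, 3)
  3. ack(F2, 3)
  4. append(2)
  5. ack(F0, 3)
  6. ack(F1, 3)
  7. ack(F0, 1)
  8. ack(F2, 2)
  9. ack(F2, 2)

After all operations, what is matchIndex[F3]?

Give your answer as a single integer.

Op 1: append 3 -> log_len=3
Op 2: F0 acks idx 3 -> match: F0=3 F1=0 F2=0 F3=0; commitIndex=0
Op 3: F2 acks idx 3 -> match: F0=3 F1=0 F2=3 F3=0; commitIndex=3
Op 4: append 2 -> log_len=5
Op 5: F0 acks idx 3 -> match: F0=3 F1=0 F2=3 F3=0; commitIndex=3
Op 6: F1 acks idx 3 -> match: F0=3 F1=3 F2=3 F3=0; commitIndex=3
Op 7: F0 acks idx 1 -> match: F0=3 F1=3 F2=3 F3=0; commitIndex=3
Op 8: F2 acks idx 2 -> match: F0=3 F1=3 F2=3 F3=0; commitIndex=3
Op 9: F2 acks idx 2 -> match: F0=3 F1=3 F2=3 F3=0; commitIndex=3

Answer: 0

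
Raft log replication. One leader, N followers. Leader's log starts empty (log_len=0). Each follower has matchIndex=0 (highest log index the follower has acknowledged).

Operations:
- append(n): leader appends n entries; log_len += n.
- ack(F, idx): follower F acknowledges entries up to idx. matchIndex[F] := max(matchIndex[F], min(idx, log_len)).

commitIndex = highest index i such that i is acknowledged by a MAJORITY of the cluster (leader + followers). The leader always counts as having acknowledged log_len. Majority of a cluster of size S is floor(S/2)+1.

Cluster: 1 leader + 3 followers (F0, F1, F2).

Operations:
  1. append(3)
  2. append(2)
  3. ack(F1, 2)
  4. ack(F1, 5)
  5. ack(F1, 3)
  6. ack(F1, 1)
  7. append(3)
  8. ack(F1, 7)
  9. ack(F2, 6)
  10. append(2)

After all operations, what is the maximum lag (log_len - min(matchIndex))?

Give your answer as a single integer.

Op 1: append 3 -> log_len=3
Op 2: append 2 -> log_len=5
Op 3: F1 acks idx 2 -> match: F0=0 F1=2 F2=0; commitIndex=0
Op 4: F1 acks idx 5 -> match: F0=0 F1=5 F2=0; commitIndex=0
Op 5: F1 acks idx 3 -> match: F0=0 F1=5 F2=0; commitIndex=0
Op 6: F1 acks idx 1 -> match: F0=0 F1=5 F2=0; commitIndex=0
Op 7: append 3 -> log_len=8
Op 8: F1 acks idx 7 -> match: F0=0 F1=7 F2=0; commitIndex=0
Op 9: F2 acks idx 6 -> match: F0=0 F1=7 F2=6; commitIndex=6
Op 10: append 2 -> log_len=10

Answer: 10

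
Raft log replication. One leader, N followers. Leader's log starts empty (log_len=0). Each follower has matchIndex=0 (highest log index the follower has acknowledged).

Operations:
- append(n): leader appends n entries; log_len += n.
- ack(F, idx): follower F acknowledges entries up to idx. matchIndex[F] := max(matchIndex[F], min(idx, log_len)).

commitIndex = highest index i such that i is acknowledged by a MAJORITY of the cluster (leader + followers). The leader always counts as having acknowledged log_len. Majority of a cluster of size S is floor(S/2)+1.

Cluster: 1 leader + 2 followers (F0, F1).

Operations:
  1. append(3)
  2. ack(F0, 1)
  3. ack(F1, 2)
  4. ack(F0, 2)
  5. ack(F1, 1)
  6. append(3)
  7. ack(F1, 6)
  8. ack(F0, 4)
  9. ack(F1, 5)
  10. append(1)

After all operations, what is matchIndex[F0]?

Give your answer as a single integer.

Answer: 4

Derivation:
Op 1: append 3 -> log_len=3
Op 2: F0 acks idx 1 -> match: F0=1 F1=0; commitIndex=1
Op 3: F1 acks idx 2 -> match: F0=1 F1=2; commitIndex=2
Op 4: F0 acks idx 2 -> match: F0=2 F1=2; commitIndex=2
Op 5: F1 acks idx 1 -> match: F0=2 F1=2; commitIndex=2
Op 6: append 3 -> log_len=6
Op 7: F1 acks idx 6 -> match: F0=2 F1=6; commitIndex=6
Op 8: F0 acks idx 4 -> match: F0=4 F1=6; commitIndex=6
Op 9: F1 acks idx 5 -> match: F0=4 F1=6; commitIndex=6
Op 10: append 1 -> log_len=7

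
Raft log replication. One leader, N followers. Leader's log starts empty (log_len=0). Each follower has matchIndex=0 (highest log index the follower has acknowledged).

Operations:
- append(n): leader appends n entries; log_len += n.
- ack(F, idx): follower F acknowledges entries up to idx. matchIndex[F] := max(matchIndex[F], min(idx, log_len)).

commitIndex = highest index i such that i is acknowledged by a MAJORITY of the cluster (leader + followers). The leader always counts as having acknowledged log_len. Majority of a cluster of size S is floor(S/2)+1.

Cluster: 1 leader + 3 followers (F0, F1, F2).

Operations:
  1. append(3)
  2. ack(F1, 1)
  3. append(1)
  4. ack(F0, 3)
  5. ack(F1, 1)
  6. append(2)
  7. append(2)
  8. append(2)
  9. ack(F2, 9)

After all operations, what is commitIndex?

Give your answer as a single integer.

Answer: 3

Derivation:
Op 1: append 3 -> log_len=3
Op 2: F1 acks idx 1 -> match: F0=0 F1=1 F2=0; commitIndex=0
Op 3: append 1 -> log_len=4
Op 4: F0 acks idx 3 -> match: F0=3 F1=1 F2=0; commitIndex=1
Op 5: F1 acks idx 1 -> match: F0=3 F1=1 F2=0; commitIndex=1
Op 6: append 2 -> log_len=6
Op 7: append 2 -> log_len=8
Op 8: append 2 -> log_len=10
Op 9: F2 acks idx 9 -> match: F0=3 F1=1 F2=9; commitIndex=3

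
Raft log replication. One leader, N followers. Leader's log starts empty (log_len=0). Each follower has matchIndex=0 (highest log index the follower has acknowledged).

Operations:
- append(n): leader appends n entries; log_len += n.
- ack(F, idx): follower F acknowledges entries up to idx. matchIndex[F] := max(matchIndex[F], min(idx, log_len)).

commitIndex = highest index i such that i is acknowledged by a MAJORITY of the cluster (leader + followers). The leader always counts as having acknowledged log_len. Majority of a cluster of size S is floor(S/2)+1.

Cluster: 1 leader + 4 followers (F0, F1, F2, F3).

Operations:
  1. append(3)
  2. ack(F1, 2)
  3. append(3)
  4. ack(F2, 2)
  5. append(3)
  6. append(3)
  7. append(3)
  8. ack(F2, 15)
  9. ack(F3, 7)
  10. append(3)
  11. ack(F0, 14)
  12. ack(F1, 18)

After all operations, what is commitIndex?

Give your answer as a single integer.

Op 1: append 3 -> log_len=3
Op 2: F1 acks idx 2 -> match: F0=0 F1=2 F2=0 F3=0; commitIndex=0
Op 3: append 3 -> log_len=6
Op 4: F2 acks idx 2 -> match: F0=0 F1=2 F2=2 F3=0; commitIndex=2
Op 5: append 3 -> log_len=9
Op 6: append 3 -> log_len=12
Op 7: append 3 -> log_len=15
Op 8: F2 acks idx 15 -> match: F0=0 F1=2 F2=15 F3=0; commitIndex=2
Op 9: F3 acks idx 7 -> match: F0=0 F1=2 F2=15 F3=7; commitIndex=7
Op 10: append 3 -> log_len=18
Op 11: F0 acks idx 14 -> match: F0=14 F1=2 F2=15 F3=7; commitIndex=14
Op 12: F1 acks idx 18 -> match: F0=14 F1=18 F2=15 F3=7; commitIndex=15

Answer: 15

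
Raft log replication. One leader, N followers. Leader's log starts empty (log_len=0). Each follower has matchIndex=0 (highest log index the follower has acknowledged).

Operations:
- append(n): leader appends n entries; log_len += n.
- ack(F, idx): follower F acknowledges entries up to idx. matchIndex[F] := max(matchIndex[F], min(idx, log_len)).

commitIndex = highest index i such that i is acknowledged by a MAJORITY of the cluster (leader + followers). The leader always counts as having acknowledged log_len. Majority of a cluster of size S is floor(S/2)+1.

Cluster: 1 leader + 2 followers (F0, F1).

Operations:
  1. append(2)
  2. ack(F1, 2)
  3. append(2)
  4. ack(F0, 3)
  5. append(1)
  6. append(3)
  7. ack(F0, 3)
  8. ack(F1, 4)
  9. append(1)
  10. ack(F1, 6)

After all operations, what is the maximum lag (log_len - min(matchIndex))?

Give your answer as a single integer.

Answer: 6

Derivation:
Op 1: append 2 -> log_len=2
Op 2: F1 acks idx 2 -> match: F0=0 F1=2; commitIndex=2
Op 3: append 2 -> log_len=4
Op 4: F0 acks idx 3 -> match: F0=3 F1=2; commitIndex=3
Op 5: append 1 -> log_len=5
Op 6: append 3 -> log_len=8
Op 7: F0 acks idx 3 -> match: F0=3 F1=2; commitIndex=3
Op 8: F1 acks idx 4 -> match: F0=3 F1=4; commitIndex=4
Op 9: append 1 -> log_len=9
Op 10: F1 acks idx 6 -> match: F0=3 F1=6; commitIndex=6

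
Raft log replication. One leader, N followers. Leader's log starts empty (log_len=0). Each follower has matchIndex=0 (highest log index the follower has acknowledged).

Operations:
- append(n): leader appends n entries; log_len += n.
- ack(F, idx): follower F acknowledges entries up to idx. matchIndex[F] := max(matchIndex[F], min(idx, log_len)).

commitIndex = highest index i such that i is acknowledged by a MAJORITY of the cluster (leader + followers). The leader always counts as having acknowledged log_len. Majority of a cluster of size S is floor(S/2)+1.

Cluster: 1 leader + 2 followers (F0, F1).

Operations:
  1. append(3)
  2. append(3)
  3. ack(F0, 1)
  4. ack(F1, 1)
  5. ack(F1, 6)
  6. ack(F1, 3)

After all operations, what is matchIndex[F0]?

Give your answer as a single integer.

Answer: 1

Derivation:
Op 1: append 3 -> log_len=3
Op 2: append 3 -> log_len=6
Op 3: F0 acks idx 1 -> match: F0=1 F1=0; commitIndex=1
Op 4: F1 acks idx 1 -> match: F0=1 F1=1; commitIndex=1
Op 5: F1 acks idx 6 -> match: F0=1 F1=6; commitIndex=6
Op 6: F1 acks idx 3 -> match: F0=1 F1=6; commitIndex=6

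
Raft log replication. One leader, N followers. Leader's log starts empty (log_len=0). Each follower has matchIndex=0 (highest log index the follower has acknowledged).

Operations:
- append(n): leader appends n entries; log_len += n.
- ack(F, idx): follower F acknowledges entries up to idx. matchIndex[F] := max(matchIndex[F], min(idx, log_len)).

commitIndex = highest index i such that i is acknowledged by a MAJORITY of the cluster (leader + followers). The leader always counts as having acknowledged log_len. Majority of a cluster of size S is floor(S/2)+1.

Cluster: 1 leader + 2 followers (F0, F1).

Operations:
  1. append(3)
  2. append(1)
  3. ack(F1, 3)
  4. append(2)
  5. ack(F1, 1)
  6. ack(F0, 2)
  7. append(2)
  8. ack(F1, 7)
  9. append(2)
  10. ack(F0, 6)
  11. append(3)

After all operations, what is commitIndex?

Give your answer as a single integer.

Op 1: append 3 -> log_len=3
Op 2: append 1 -> log_len=4
Op 3: F1 acks idx 3 -> match: F0=0 F1=3; commitIndex=3
Op 4: append 2 -> log_len=6
Op 5: F1 acks idx 1 -> match: F0=0 F1=3; commitIndex=3
Op 6: F0 acks idx 2 -> match: F0=2 F1=3; commitIndex=3
Op 7: append 2 -> log_len=8
Op 8: F1 acks idx 7 -> match: F0=2 F1=7; commitIndex=7
Op 9: append 2 -> log_len=10
Op 10: F0 acks idx 6 -> match: F0=6 F1=7; commitIndex=7
Op 11: append 3 -> log_len=13

Answer: 7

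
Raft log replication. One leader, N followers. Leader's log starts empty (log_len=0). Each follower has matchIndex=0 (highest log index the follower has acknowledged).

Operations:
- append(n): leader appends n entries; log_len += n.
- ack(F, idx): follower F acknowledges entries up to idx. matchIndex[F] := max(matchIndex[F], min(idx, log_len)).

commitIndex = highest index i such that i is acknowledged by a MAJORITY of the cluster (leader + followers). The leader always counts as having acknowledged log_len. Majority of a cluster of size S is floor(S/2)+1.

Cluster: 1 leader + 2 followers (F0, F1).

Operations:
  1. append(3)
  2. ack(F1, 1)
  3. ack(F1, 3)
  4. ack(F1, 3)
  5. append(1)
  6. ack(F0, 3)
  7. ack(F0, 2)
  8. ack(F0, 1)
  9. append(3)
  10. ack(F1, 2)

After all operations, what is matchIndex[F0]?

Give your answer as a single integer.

Op 1: append 3 -> log_len=3
Op 2: F1 acks idx 1 -> match: F0=0 F1=1; commitIndex=1
Op 3: F1 acks idx 3 -> match: F0=0 F1=3; commitIndex=3
Op 4: F1 acks idx 3 -> match: F0=0 F1=3; commitIndex=3
Op 5: append 1 -> log_len=4
Op 6: F0 acks idx 3 -> match: F0=3 F1=3; commitIndex=3
Op 7: F0 acks idx 2 -> match: F0=3 F1=3; commitIndex=3
Op 8: F0 acks idx 1 -> match: F0=3 F1=3; commitIndex=3
Op 9: append 3 -> log_len=7
Op 10: F1 acks idx 2 -> match: F0=3 F1=3; commitIndex=3

Answer: 3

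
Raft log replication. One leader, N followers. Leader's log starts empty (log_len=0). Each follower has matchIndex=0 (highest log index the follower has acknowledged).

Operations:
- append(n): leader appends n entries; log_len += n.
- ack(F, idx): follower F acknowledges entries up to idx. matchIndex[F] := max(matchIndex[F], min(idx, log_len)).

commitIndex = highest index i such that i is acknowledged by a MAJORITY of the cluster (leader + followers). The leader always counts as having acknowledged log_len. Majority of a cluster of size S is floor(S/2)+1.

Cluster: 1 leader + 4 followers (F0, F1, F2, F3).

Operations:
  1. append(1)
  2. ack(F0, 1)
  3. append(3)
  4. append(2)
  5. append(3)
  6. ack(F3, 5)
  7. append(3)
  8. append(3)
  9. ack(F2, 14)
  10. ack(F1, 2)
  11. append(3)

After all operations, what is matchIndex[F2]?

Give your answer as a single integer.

Op 1: append 1 -> log_len=1
Op 2: F0 acks idx 1 -> match: F0=1 F1=0 F2=0 F3=0; commitIndex=0
Op 3: append 3 -> log_len=4
Op 4: append 2 -> log_len=6
Op 5: append 3 -> log_len=9
Op 6: F3 acks idx 5 -> match: F0=1 F1=0 F2=0 F3=5; commitIndex=1
Op 7: append 3 -> log_len=12
Op 8: append 3 -> log_len=15
Op 9: F2 acks idx 14 -> match: F0=1 F1=0 F2=14 F3=5; commitIndex=5
Op 10: F1 acks idx 2 -> match: F0=1 F1=2 F2=14 F3=5; commitIndex=5
Op 11: append 3 -> log_len=18

Answer: 14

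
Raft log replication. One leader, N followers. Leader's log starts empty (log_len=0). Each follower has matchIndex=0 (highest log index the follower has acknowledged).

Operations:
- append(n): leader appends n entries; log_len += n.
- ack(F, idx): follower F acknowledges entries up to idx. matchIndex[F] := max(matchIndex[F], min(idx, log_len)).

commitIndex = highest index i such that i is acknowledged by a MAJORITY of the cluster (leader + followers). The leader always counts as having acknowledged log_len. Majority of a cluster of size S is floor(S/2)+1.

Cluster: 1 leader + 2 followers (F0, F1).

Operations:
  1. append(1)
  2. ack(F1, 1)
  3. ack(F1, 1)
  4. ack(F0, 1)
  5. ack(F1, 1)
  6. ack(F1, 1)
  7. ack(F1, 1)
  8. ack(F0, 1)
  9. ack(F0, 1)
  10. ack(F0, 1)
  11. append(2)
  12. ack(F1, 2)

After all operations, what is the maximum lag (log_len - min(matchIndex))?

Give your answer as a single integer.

Op 1: append 1 -> log_len=1
Op 2: F1 acks idx 1 -> match: F0=0 F1=1; commitIndex=1
Op 3: F1 acks idx 1 -> match: F0=0 F1=1; commitIndex=1
Op 4: F0 acks idx 1 -> match: F0=1 F1=1; commitIndex=1
Op 5: F1 acks idx 1 -> match: F0=1 F1=1; commitIndex=1
Op 6: F1 acks idx 1 -> match: F0=1 F1=1; commitIndex=1
Op 7: F1 acks idx 1 -> match: F0=1 F1=1; commitIndex=1
Op 8: F0 acks idx 1 -> match: F0=1 F1=1; commitIndex=1
Op 9: F0 acks idx 1 -> match: F0=1 F1=1; commitIndex=1
Op 10: F0 acks idx 1 -> match: F0=1 F1=1; commitIndex=1
Op 11: append 2 -> log_len=3
Op 12: F1 acks idx 2 -> match: F0=1 F1=2; commitIndex=2

Answer: 2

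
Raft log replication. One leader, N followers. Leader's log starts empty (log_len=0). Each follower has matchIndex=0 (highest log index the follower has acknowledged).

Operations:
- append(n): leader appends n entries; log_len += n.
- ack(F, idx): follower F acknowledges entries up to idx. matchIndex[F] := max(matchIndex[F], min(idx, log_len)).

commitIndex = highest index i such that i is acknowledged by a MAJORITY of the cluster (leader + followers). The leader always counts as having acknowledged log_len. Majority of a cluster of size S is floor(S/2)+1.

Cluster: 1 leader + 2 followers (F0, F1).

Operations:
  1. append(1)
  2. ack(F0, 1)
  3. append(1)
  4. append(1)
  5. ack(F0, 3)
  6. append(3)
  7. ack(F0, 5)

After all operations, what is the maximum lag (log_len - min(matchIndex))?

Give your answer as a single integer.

Op 1: append 1 -> log_len=1
Op 2: F0 acks idx 1 -> match: F0=1 F1=0; commitIndex=1
Op 3: append 1 -> log_len=2
Op 4: append 1 -> log_len=3
Op 5: F0 acks idx 3 -> match: F0=3 F1=0; commitIndex=3
Op 6: append 3 -> log_len=6
Op 7: F0 acks idx 5 -> match: F0=5 F1=0; commitIndex=5

Answer: 6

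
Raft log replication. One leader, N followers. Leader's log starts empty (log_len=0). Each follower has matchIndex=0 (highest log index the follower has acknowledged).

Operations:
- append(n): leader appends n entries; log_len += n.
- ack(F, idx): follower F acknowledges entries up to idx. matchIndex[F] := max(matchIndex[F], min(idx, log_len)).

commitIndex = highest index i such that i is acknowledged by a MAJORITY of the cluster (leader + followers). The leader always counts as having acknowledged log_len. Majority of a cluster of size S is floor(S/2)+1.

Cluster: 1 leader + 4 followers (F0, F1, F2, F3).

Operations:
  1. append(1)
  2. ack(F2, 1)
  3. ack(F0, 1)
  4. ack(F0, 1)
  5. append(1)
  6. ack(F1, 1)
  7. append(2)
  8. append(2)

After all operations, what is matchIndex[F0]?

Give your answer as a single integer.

Answer: 1

Derivation:
Op 1: append 1 -> log_len=1
Op 2: F2 acks idx 1 -> match: F0=0 F1=0 F2=1 F3=0; commitIndex=0
Op 3: F0 acks idx 1 -> match: F0=1 F1=0 F2=1 F3=0; commitIndex=1
Op 4: F0 acks idx 1 -> match: F0=1 F1=0 F2=1 F3=0; commitIndex=1
Op 5: append 1 -> log_len=2
Op 6: F1 acks idx 1 -> match: F0=1 F1=1 F2=1 F3=0; commitIndex=1
Op 7: append 2 -> log_len=4
Op 8: append 2 -> log_len=6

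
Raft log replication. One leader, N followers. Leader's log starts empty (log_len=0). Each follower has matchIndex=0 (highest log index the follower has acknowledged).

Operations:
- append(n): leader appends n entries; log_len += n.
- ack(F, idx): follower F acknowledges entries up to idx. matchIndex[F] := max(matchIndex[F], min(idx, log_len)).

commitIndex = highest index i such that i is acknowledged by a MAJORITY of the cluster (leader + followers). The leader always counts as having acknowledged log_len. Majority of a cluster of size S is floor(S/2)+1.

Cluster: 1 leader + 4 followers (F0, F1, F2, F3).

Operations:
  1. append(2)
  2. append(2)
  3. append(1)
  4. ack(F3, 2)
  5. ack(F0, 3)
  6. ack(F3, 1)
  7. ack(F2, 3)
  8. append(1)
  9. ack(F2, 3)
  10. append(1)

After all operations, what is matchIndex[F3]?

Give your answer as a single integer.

Answer: 2

Derivation:
Op 1: append 2 -> log_len=2
Op 2: append 2 -> log_len=4
Op 3: append 1 -> log_len=5
Op 4: F3 acks idx 2 -> match: F0=0 F1=0 F2=0 F3=2; commitIndex=0
Op 5: F0 acks idx 3 -> match: F0=3 F1=0 F2=0 F3=2; commitIndex=2
Op 6: F3 acks idx 1 -> match: F0=3 F1=0 F2=0 F3=2; commitIndex=2
Op 7: F2 acks idx 3 -> match: F0=3 F1=0 F2=3 F3=2; commitIndex=3
Op 8: append 1 -> log_len=6
Op 9: F2 acks idx 3 -> match: F0=3 F1=0 F2=3 F3=2; commitIndex=3
Op 10: append 1 -> log_len=7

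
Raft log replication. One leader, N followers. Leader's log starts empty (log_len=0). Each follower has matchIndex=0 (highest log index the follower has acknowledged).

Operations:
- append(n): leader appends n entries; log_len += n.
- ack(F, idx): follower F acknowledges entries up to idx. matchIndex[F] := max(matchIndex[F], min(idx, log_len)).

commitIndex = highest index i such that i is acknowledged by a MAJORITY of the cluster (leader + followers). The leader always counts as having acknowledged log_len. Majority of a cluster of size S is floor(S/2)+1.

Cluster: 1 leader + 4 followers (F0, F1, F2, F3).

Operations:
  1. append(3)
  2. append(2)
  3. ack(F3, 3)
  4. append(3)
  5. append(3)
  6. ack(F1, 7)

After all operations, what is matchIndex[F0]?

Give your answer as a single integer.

Op 1: append 3 -> log_len=3
Op 2: append 2 -> log_len=5
Op 3: F3 acks idx 3 -> match: F0=0 F1=0 F2=0 F3=3; commitIndex=0
Op 4: append 3 -> log_len=8
Op 5: append 3 -> log_len=11
Op 6: F1 acks idx 7 -> match: F0=0 F1=7 F2=0 F3=3; commitIndex=3

Answer: 0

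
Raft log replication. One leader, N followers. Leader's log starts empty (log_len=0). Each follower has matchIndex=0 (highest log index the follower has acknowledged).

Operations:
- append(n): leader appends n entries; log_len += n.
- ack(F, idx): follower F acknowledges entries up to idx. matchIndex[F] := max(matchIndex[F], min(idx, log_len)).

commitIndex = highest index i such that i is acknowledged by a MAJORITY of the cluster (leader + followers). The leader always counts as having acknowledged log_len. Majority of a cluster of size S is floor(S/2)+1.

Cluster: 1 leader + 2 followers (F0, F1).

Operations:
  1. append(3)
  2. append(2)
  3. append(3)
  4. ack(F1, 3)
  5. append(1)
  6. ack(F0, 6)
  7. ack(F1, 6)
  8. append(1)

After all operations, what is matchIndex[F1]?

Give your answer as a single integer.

Op 1: append 3 -> log_len=3
Op 2: append 2 -> log_len=5
Op 3: append 3 -> log_len=8
Op 4: F1 acks idx 3 -> match: F0=0 F1=3; commitIndex=3
Op 5: append 1 -> log_len=9
Op 6: F0 acks idx 6 -> match: F0=6 F1=3; commitIndex=6
Op 7: F1 acks idx 6 -> match: F0=6 F1=6; commitIndex=6
Op 8: append 1 -> log_len=10

Answer: 6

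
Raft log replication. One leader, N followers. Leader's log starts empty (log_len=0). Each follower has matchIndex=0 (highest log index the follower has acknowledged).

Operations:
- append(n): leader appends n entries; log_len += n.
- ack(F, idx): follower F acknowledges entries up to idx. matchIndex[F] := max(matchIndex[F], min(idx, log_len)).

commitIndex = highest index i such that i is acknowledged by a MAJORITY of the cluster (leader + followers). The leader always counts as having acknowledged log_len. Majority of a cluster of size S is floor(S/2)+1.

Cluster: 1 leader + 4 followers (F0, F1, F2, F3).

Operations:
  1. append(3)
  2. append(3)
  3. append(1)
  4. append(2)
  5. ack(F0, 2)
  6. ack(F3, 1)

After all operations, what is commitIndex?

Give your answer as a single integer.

Answer: 1

Derivation:
Op 1: append 3 -> log_len=3
Op 2: append 3 -> log_len=6
Op 3: append 1 -> log_len=7
Op 4: append 2 -> log_len=9
Op 5: F0 acks idx 2 -> match: F0=2 F1=0 F2=0 F3=0; commitIndex=0
Op 6: F3 acks idx 1 -> match: F0=2 F1=0 F2=0 F3=1; commitIndex=1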